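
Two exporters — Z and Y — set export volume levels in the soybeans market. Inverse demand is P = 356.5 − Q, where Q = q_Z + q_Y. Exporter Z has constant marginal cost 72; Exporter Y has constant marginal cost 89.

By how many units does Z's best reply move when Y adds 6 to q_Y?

-3

Exporter Z's profit: π = q_Z(356.5 − (q_Z + q_Y)) − 72q_Z.
∂π/∂q_Z = 284.5 − 2q_Z − q_Y = 0, so q_Z = 142.25 − 0.5q_Y.
The reaction-function slope is −0.5, so a 6-unit rise in q_Y moves q_Z by −0.5 × 6 = −3. Z's best response falls — the actions are strategic substitutes.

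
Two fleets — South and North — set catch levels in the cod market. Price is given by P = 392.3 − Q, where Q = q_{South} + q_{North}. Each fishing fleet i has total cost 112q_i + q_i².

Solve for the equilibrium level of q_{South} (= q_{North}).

Fishing fleet South's profit: π = q_{South}(392.3 − (q_{South} + q_{North})) − 112q_{South} − q_{South}².
∂π/∂q_{South} = 280.3 − 4q_{South} − q_{North} = 0, so q_{South} = 70.075 − 0.25q_{North}.
The game is symmetric, so in equilibrium q_{North} = q_{South}: the reaction function gives 1.25q_{South} = 70.075, hence q_{South} = 56.06.

56.06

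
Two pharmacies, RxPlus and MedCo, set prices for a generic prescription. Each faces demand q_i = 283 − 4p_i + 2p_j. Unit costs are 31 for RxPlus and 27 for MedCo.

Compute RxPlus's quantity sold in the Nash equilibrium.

145.2

RxPlus's profit: π = (p_{RxPlus} − 31)(283 − 4p_{RxPlus} + 2p_{MedCo}).
∂π/∂p_{RxPlus} = 407 − 8p_{RxPlus} + 2p_{MedCo} = 0 ⇒ p_{RxPlus} = 50.875 + 0.25p_{MedCo}.
Similarly p_{MedCo} = 48.875 + 0.25p_{RxPlus}.
Plugging p_{MedCo} into RxPlus's best response: p_{RxPlus} = 50.875 + 0.25(48.875 + 0.25p_{RxPlus}) ⇒ 0.9375p_{RxPlus} = 2019/32, so p_{RxPlus} = 67.3.
Then p_{MedCo} = 48.875 + 0.25·67.3 = 65.7.
q_{RxPlus} = 283 − 4·67.3 + 2·65.7 = 145.2.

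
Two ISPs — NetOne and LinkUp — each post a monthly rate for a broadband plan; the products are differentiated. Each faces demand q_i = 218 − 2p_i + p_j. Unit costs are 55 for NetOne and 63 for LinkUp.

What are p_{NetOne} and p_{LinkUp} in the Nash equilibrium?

NetOne's profit: π = (p_{NetOne} − 55)(218 − 2p_{NetOne} + p_{LinkUp}).
∂π/∂p_{NetOne} = 328 − 4p_{NetOne} + p_{LinkUp} = 0 ⇒ p_{NetOne} = 82 + 0.25p_{LinkUp}.
Similarly p_{LinkUp} = 86 + 0.25p_{NetOne}.
Solving the two reaction functions simultaneously: (1 − (0.25)(0.25))p_{NetOne} = 82 + 0.25·86, so 0.9375p_{NetOne} = 103.5 and p_{NetOne} = 110.4.
Then p_{LinkUp} = 86 + 0.25·110.4 = 113.6.

110.4, 113.6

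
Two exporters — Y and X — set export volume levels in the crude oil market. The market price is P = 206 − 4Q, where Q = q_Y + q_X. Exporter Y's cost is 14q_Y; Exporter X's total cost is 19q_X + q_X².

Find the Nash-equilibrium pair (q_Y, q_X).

18.3125, 11.375

Exporter Y's profit: π = q_Y(206 − 4(q_Y + q_X)) − 14q_Y.
∂π/∂q_Y = 192 − 8q_Y − 4q_X = 0, so q_Y = 24 − 0.5q_X.
For X: ∂π/∂q_X = 187 − 10q_X − 4q_Y = 0 ⇒ q_X = 18.7 − 0.4q_Y.
Plugging q_X into Y's best response: q_Y = 24 − 0.5(18.7 − 0.4q_Y) ⇒ 0.8q_Y = 14.65, so q_Y = 18.3125.
Then q_X = 18.7 − 0.4·18.3125 = 11.375.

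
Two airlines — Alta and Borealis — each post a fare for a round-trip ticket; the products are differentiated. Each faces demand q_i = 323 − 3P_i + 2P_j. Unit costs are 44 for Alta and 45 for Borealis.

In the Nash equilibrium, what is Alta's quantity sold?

209.8125

Alta's profit: π = (P_{Alta} − 44)(323 − 3P_{Alta} + 2P_{Borealis}).
∂π/∂P_{Alta} = 455 − 6P_{Alta} + 2P_{Borealis} = 0 ⇒ P_{Alta} = 455/6 + (1/3)P_{Borealis}.
Similarly P_{Borealis} = 229/3 + (1/3)P_{Alta}.
Plugging P_{Borealis} into Alta's best response: P_{Alta} = 455/6 + (1/3)(229/3 + (1/3)P_{Alta}) ⇒ (8/9)P_{Alta} = 1823/18, so P_{Alta} = 113.9375.
Then P_{Borealis} = 229/3 + (1/3)·113.9375 = 114.3125.
q_{Alta} = 323 − 3·113.9375 + 2·114.3125 = 209.8125.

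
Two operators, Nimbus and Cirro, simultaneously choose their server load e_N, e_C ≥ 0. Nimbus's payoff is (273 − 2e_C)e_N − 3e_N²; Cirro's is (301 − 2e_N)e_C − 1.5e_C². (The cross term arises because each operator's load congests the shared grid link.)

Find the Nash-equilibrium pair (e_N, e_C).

15.5, 90

Expanding Nimbus's payoff: 273e_N − 2e_Ce_N − 3e_N².
∂π/∂e_N = 273 − 2e_C − 6e_N = 0, so e_N = 45.5 − (1/3)e_C.
Likewise for Cirro: e_C = 301/3 − (2/3)e_N.
Plugging e_C into Nimbus's best response: e_N = 45.5 − (1/3)(301/3 − (2/3)e_N) ⇒ (7/9)e_N = 217/18, so e_N = 15.5.
Then e_C = 301/3 − (2/3)·15.5 = 90.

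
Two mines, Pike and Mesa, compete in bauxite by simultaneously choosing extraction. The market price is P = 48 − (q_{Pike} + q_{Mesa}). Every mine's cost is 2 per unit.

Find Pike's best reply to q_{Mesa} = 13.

16.5

Mine Pike's profit: π = q_{Pike}(48 − (q_{Pike} + q_{Mesa})) − 2q_{Pike}.
∂π/∂q_{Pike} = 46 − 2q_{Pike} − q_{Mesa} = 0, so q_{Pike} = 23 − 0.5q_{Mesa}.
At q_{Mesa} = 13: q_{Pike} = 23 − 0.5·13 = 16.5.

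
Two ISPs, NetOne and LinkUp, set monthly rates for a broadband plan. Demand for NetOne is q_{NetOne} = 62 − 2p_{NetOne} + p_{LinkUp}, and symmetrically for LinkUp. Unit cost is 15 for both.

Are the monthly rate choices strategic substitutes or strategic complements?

strategic complements

NetOne's profit: π = (p_{NetOne} − 15)(62 − 2p_{NetOne} + p_{LinkUp}).
∂π/∂p_{NetOne} = 92 − 4p_{NetOne} + p_{LinkUp} = 0 ⇒ p_{NetOne} = 23 + 0.25p_{LinkUp}.
The best-response slope dp_{NetOne}/dp_{LinkUp} = 0.25 > 0: the reaction function is upward-sloping, so the choices are strategic complements.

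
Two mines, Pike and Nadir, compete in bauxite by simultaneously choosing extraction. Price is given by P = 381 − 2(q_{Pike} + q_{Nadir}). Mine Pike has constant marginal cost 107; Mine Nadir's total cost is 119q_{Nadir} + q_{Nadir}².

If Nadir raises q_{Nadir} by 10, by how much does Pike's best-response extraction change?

Mine Pike's profit: π = q_{Pike}(381 − 2(q_{Pike} + q_{Nadir})) − 107q_{Pike}.
∂π/∂q_{Pike} = 274 − 4q_{Pike} − 2q_{Nadir} = 0, so q_{Pike} = 68.5 − 0.5q_{Nadir}.
The reaction-function slope is −0.5, so a 10-unit rise in q_{Nadir} moves q_{Pike} by −0.5 × 10 = −5. Pike's best response falls — the actions are strategic substitutes.

-5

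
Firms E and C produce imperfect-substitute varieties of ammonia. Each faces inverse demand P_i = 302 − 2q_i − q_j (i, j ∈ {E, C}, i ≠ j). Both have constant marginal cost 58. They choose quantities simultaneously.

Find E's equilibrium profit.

4762.88

Firm E's profit: π = q_E(302 − 2q_E − q_C) − 58q_E.
∂π/∂q_E = 244 − 4q_E − q_C = 0 ⇒ q_E = 61 − 0.25q_C.
The game is symmetric, so in equilibrium q_C = q_E: the reaction function gives 1.25q_E = 61, hence q_E = 48.8.
P_E = 302 − 2·48.8 − 48.8 = 155.6.
Profit = (155.6 − 58)·48.8 = 4762.88.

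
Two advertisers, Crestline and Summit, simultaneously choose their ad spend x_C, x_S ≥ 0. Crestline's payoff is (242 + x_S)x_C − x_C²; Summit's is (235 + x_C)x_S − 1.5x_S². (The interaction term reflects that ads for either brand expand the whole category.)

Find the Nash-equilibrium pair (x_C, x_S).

Expanding Crestline's payoff: 242x_C + x_Sx_C − x_C².
∂π/∂x_C = 242 + x_S − 2x_C = 0, so x_C = 121 + 0.5x_S.
Likewise for Summit: x_S = 235/3 + (1/3)x_C.
Substituting the second reaction function into the first: x_C = 121 + 0.5(235/3 + (1/3)x_C), which gives (5/6)x_C = 961/6 ⇒ x_C = 192.2.
Then x_S = 235/3 + (1/3)·192.2 = 142.4.

192.2, 142.4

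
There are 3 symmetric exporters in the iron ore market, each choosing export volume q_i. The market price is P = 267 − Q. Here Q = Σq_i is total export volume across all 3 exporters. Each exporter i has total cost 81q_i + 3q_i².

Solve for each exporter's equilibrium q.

A representative exporter's profit is π_i = q_i(267 − Q) − 81q_i − 3q_i², with Q = q_i + Σ_{j≠i} q_j.
First-order condition: 186 − 8q_i − Σ_{j≠i} q_j = 0.
In a symmetric equilibrium every exporter chooses the same q, so Σ_{j≠i} q_j = 2q. The condition becomes 186 − 10q = 0, giving q = 186/10 = 18.6.

18.6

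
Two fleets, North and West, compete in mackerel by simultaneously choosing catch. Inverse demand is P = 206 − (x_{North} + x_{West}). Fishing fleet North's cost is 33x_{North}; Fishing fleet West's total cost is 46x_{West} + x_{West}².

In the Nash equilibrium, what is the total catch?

Fishing fleet North's profit: π = x_{North}(206 − (x_{North} + x_{West})) − 33x_{North}.
∂π/∂x_{North} = 173 − 2x_{North} − x_{West} = 0, so x_{North} = 86.5 − 0.5x_{West}.
For West: ∂π/∂x_{West} = 160 − 4x_{West} − x_{North} = 0 ⇒ x_{West} = 40 − 0.25x_{North}.
Solving the two reaction functions simultaneously: (1 − (−0.5)(−0.25))x_{North} = 86.5 − 0.5·40, so 0.875x_{North} = 66.5 and x_{North} = 76.
Then x_{West} = 40 − 0.25·76 = 21.
Total catch: 76 + 21 = 97.

97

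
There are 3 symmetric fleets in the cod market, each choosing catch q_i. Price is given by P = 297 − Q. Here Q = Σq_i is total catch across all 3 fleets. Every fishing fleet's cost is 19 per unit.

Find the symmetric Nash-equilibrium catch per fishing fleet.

69.5

A representative fishing fleet's profit is π_i = q_i(297 − Q) − 19q_i, with Q = q_i + Σ_{j≠i} q_j.
First-order condition: 278 − 2q_i − Σ_{j≠i} q_j = 0.
In a symmetric equilibrium every fishing fleet chooses the same q, so Σ_{j≠i} q_j = 2q. The condition becomes 278 − 4q = 0, giving q = 278/4 = 69.5.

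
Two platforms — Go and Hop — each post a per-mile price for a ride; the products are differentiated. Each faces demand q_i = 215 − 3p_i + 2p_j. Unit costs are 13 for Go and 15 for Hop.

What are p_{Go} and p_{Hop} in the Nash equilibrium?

Go's profit: π = (p_{Go} − 13)(215 − 3p_{Go} + 2p_{Hop}).
∂π/∂p_{Go} = 254 − 6p_{Go} + 2p_{Hop} = 0 ⇒ p_{Go} = 127/3 + (1/3)p_{Hop}.
Similarly p_{Hop} = 130/3 + (1/3)p_{Go}.
Plugging p_{Hop} into Go's best response: p_{Go} = 127/3 + (1/3)(130/3 + (1/3)p_{Go}) ⇒ (8/9)p_{Go} = 511/9, so p_{Go} = 63.875.
Then p_{Hop} = 130/3 + (1/3)·63.875 = 64.625.

63.875, 64.625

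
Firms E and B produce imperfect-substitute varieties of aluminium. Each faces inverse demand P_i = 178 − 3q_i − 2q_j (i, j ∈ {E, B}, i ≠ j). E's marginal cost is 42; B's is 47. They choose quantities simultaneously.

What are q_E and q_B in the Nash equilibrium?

Firm E's profit: π = q_E(178 − 3q_E − 2q_B) − 42q_E.
∂π/∂q_E = 136 − 6q_E − 2q_B = 0 ⇒ q_E = 68/3 − (1/3)q_B.
Similarly q_B = 131/6 − (1/3)q_E.
Substituting the second reaction function into the first: q_E = 68/3 − (1/3)(131/6 − (1/3)q_E), which gives (8/9)q_E = 277/18 ⇒ q_E = 17.3125.
Then q_B = 131/6 − (1/3)·17.3125 = 16.0625.

17.3125, 16.0625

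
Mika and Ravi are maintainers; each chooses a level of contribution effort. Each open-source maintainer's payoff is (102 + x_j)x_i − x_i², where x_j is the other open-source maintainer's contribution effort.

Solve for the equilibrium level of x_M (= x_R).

102

Mika's payoff is (102 + x_R)x_M − x_M².
∂π/∂x_M = 102 + x_R − 2x_M = 0, so x_M = 51 + 0.5x_R.
By symmetry x_R = x_M; substituting into the reaction function, 0.5x_M = 51 and x_M = 102.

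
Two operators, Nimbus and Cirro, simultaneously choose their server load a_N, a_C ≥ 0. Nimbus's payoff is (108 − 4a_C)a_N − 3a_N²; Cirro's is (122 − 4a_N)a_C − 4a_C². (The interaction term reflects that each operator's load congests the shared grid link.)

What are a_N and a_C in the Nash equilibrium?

11.75, 9.375

Expanding Nimbus's payoff: 108a_N − 4a_Ca_N − 3a_N².
∂π/∂a_N = 108 − 4a_C − 6a_N = 0, so a_N = 18 − (2/3)a_C.
Likewise for Cirro: a_C = 15.25 − 0.5a_N.
Plugging a_C into Nimbus's best response: a_N = 18 − (2/3)(15.25 − 0.5a_N) ⇒ (2/3)a_N = 47/6, so a_N = 11.75.
Then a_C = 15.25 − 0.5·11.75 = 9.375.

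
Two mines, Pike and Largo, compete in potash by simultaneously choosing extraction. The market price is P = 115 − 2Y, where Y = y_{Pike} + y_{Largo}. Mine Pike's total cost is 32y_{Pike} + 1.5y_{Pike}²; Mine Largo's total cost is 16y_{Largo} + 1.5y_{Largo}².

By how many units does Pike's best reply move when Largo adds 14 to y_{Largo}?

Mine Pike's profit: π = y_{Pike}(115 − 2(y_{Pike} + y_{Largo})) − 32y_{Pike} − 1.5y_{Pike}².
∂π/∂y_{Pike} = 83 − 7y_{Pike} − 2y_{Largo} = 0, so y_{Pike} = 83/7 − (2/7)y_{Largo}.
The reaction-function slope is −2/7, so a 14-unit rise in y_{Largo} moves y_{Pike} by −2/7 × 14 = −4. Pike's best response falls — the actions are strategic substitutes.

-4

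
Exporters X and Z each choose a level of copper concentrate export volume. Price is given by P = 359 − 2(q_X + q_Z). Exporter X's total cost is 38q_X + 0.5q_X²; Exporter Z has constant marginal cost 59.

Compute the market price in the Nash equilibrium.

166.25

Exporter X's profit: π = q_X(359 − 2(q_X + q_Z)) − 38q_X − 0.5q_X².
∂π/∂q_X = 321 − 5q_X − 2q_Z = 0, so q_X = 64.2 − 0.4q_Z.
For Z: ∂π/∂q_Z = 300 − 4q_Z − 2q_X = 0 ⇒ q_Z = 75 − 0.5q_X.
Substituting the second reaction function into the first: q_X = 64.2 − 0.4(75 − 0.5q_X), which gives 0.8q_X = 34.2 ⇒ q_X = 42.75.
Then q_Z = 75 − 0.5·42.75 = 53.625.
Equilibrium price: P = 359 − 2·96.375 = 166.25.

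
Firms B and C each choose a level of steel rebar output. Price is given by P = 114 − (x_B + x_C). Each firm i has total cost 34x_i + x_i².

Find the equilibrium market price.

82

Firm B's profit: π = x_B(114 − (x_B + x_C)) − 34x_B − x_B².
∂π/∂x_B = 80 − 4x_B − x_C = 0, so x_B = 20 − 0.25x_C.
By symmetry x_C = x_B; substituting into the reaction function, 1.25x_B = 20 and x_B = 16.
Equilibrium price: P = 114 − 32 = 82.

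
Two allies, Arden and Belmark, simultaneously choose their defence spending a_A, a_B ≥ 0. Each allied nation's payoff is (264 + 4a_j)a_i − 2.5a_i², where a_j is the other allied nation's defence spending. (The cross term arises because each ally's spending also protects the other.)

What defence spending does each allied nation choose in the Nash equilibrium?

Arden's payoff is (264 + 4a_B)a_A − 2.5a_A².
∂π/∂a_A = 264 + 4a_B − 5a_A = 0, so a_A = 52.8 + 0.8a_B.
By symmetry a_B = a_A; substituting into the reaction function, 0.2a_A = 52.8 and a_A = 264.

264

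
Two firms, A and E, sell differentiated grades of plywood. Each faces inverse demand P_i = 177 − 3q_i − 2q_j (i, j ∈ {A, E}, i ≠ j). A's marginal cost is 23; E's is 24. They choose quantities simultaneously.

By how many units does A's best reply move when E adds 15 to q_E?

-5

Firm A's profit: π = q_A(177 − 3q_A − 2q_E) − 23q_A.
∂π/∂q_A = 154 − 6q_A − 2q_E = 0 ⇒ q_A = 77/3 − (1/3)q_E.
The reaction-function slope is −1/3, so a 15-unit rise in q_E moves q_A by −1/3 × 15 = −5. A's best response falls — the actions are strategic substitutes.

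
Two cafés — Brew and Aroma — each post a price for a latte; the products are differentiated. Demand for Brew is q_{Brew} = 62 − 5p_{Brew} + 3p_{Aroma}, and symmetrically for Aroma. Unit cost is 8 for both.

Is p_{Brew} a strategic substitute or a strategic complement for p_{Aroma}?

strategic complements

Brew's profit: π = (p_{Brew} − 8)(62 − 5p_{Brew} + 3p_{Aroma}).
∂π/∂p_{Brew} = 102 − 10p_{Brew} + 3p_{Aroma} = 0 ⇒ p_{Brew} = 10.2 + 0.3p_{Aroma}.
The best-response slope dp_{Brew}/dp_{Aroma} = 0.3 > 0: the reaction function is upward-sloping, so the choices are strategic complements.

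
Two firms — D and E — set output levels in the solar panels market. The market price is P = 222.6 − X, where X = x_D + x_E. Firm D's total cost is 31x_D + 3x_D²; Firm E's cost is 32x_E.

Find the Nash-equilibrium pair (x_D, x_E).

12.84, 88.88

Firm D's profit: π = x_D(222.6 − (x_D + x_E)) − 31x_D − 3x_D².
∂π/∂x_D = 191.6 − 8x_D − x_E = 0, so x_D = 23.95 − 0.125x_E.
For E: ∂π/∂x_E = 190.6 − 2x_E − x_D = 0 ⇒ x_E = 95.3 − 0.5x_D.
Plugging x_E into D's best response: x_D = 23.95 − 0.125(95.3 − 0.5x_D) ⇒ 0.9375x_D = 12.0375, so x_D = 12.84.
Then x_E = 95.3 − 0.5·12.84 = 88.88.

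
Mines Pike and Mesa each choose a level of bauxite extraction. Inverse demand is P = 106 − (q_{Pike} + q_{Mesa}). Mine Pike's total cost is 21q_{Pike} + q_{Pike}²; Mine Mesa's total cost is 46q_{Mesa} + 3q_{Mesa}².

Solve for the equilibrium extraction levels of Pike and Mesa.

20, 5

Mine Pike's profit: π = q_{Pike}(106 − (q_{Pike} + q_{Mesa})) − 21q_{Pike} − q_{Pike}².
∂π/∂q_{Pike} = 85 − 4q_{Pike} − q_{Mesa} = 0, so q_{Pike} = 21.25 − 0.25q_{Mesa}.
For Mesa: ∂π/∂q_{Mesa} = 60 − 8q_{Mesa} − q_{Pike} = 0 ⇒ q_{Mesa} = 7.5 − 0.125q_{Pike}.
Substituting the second reaction function into the first: q_{Pike} = 21.25 − 0.25(7.5 − 0.125q_{Pike}), which gives (31/32)q_{Pike} = 19.375 ⇒ q_{Pike} = 20.
Then q_{Mesa} = 7.5 − 0.125·20 = 5.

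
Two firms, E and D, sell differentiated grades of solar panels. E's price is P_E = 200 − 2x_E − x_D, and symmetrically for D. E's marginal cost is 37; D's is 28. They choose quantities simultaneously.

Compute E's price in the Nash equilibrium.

101

Firm E's profit: π = x_E(200 − 2x_E − x_D) − 37x_E.
∂π/∂x_E = 163 − 4x_E − x_D = 0 ⇒ x_E = 40.75 − 0.25x_D.
Similarly x_D = 43 − 0.25x_E.
Substituting the second reaction function into the first: x_E = 40.75 − 0.25(43 − 0.25x_E), which gives 0.9375x_E = 30 ⇒ x_E = 32.
Then x_D = 43 − 0.25·32 = 35.
P_E = 200 − 2·32 − 35 = 101.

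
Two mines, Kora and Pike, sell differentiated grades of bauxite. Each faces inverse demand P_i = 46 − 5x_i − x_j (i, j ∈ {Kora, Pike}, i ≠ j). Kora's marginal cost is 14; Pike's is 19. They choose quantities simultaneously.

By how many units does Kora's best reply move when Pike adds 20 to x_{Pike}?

-2

Mine Kora's profit: π = x_{Kora}(46 − 5x_{Kora} − x_{Pike}) − 14x_{Kora}.
∂π/∂x_{Kora} = 32 − 10x_{Kora} − x_{Pike} = 0 ⇒ x_{Kora} = 3.2 − 0.1x_{Pike}.
The reaction-function slope is −0.1, so a 20-unit rise in x_{Pike} moves x_{Kora} by −0.1 × 20 = −2. Kora's best response falls — the actions are strategic substitutes.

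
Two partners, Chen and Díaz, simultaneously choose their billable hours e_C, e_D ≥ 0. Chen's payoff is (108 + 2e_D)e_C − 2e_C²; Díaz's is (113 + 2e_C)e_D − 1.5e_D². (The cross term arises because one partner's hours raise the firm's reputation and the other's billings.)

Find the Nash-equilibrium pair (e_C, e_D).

68.75, 83.5

Expanding Chen's payoff: 108e_C + 2e_De_C − 2e_C².
∂π/∂e_C = 108 + 2e_D − 4e_C = 0, so e_C = 27 + 0.5e_D.
Likewise for Díaz: e_D = 113/3 + (2/3)e_C.
Substituting the second reaction function into the first: e_C = 27 + 0.5(113/3 + (2/3)e_C), which gives (2/3)e_C = 275/6 ⇒ e_C = 68.75.
Then e_D = 113/3 + (2/3)·68.75 = 83.5.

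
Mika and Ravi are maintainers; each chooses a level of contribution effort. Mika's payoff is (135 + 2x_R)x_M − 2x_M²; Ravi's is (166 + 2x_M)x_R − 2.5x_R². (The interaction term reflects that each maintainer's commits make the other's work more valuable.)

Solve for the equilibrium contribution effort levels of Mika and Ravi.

Expanding Mika's payoff: 135x_M + 2x_Rx_M − 2x_M².
∂π/∂x_M = 135 + 2x_R − 4x_M = 0, so x_M = 33.75 + 0.5x_R.
Likewise for Ravi: x_R = 33.2 + 0.4x_M.
Solving the two reaction functions simultaneously: (1 − (0.5)(0.4))x_M = 33.75 + 0.5·33.2, so 0.8x_M = 50.35 and x_M = 62.9375.
Then x_R = 33.2 + 0.4·62.9375 = 58.375.

62.9375, 58.375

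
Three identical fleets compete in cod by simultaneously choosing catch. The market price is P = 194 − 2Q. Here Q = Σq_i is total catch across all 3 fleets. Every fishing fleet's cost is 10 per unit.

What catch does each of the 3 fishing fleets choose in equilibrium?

A representative fishing fleet's profit is π_i = q_i(194 − 2Q) − 10q_i, with Q = q_i + Σ_{j≠i} q_j.
First-order condition: 184 − 4q_i − 2Σ_{j≠i} q_j = 0.
In a symmetric equilibrium every fishing fleet chooses the same q, so Σ_{j≠i} q_j = 2q. The condition becomes 184 − 8q = 0, giving q = 184/8 = 23.

23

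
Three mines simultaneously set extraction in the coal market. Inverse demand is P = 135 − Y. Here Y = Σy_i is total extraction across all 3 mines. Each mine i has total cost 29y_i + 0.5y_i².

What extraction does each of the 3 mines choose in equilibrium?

A representative mine's profit is π_i = y_i(135 − Y) − 29y_i − 0.5y_i², with Y = y_i + Σ_{j≠i} y_j.
First-order condition: 106 − 3y_i − Σ_{j≠i} y_j = 0.
Imposing symmetry (y_j = y for all j) turns Σ_{j≠i} y_j into 2y, so 106 = 5y and y = 21.2.

21.2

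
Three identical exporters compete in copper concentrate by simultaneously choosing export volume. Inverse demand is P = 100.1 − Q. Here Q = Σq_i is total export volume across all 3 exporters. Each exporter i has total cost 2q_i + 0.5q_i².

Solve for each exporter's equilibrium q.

A representative exporter's profit is π_i = q_i(100.1 − Q) − 2q_i − 0.5q_i², with Q = q_i + Σ_{j≠i} q_j.
First-order condition: 98.1 − 3q_i − Σ_{j≠i} q_j = 0.
With identical exporters, set every q_j = q: then 98.1 − 3q − 2q = 0, i.e. q = 98.1/5 = 19.62.

19.62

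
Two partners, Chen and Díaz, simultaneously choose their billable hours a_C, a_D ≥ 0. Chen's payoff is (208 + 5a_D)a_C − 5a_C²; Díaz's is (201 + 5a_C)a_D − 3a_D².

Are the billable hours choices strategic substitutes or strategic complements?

Expanding Chen's payoff: 208a_C + 5a_Da_C − 5a_C².
∂π/∂a_C = 208 + 5a_D − 10a_C = 0, so a_C = 20.8 + 0.5a_D.
The best-response slope da_C/da_D = 0.5 > 0: the reaction function is upward-sloping, so the choices are strategic complements.

strategic complements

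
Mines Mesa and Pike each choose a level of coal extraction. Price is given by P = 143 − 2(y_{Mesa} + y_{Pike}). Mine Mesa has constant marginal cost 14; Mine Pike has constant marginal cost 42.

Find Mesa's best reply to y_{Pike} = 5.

Mine Mesa's profit: π = y_{Mesa}(143 − 2(y_{Mesa} + y_{Pike})) − 14y_{Mesa}.
∂π/∂y_{Mesa} = 129 − 4y_{Mesa} − 2y_{Pike} = 0, so y_{Mesa} = 32.25 − 0.5y_{Pike}.
At y_{Pike} = 5: y_{Mesa} = 32.25 − 0.5·5 = 29.75.

29.75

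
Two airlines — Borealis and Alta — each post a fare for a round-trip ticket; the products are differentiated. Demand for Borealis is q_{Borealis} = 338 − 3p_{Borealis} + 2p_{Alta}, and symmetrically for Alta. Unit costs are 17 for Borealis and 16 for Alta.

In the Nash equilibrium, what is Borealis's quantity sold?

240.1875

Borealis's profit: π = (p_{Borealis} − 17)(338 − 3p_{Borealis} + 2p_{Alta}).
∂π/∂p_{Borealis} = 389 − 6p_{Borealis} + 2p_{Alta} = 0 ⇒ p_{Borealis} = 389/6 + (1/3)p_{Alta}.
Similarly p_{Alta} = 193/3 + (1/3)p_{Borealis}.
Substituting the second reaction function into the first: p_{Borealis} = 389/6 + (1/3)(193/3 + (1/3)p_{Borealis}), which gives (8/9)p_{Borealis} = 1553/18 ⇒ p_{Borealis} = 97.0625.
Then p_{Alta} = 193/3 + (1/3)·97.0625 = 96.6875.
q_{Borealis} = 338 − 3·97.0625 + 2·96.6875 = 240.1875.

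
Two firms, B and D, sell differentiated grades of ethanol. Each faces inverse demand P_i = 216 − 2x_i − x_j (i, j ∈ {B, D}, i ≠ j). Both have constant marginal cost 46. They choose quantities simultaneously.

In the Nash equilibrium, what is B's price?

114

Firm B's profit: π = x_B(216 − 2x_B − x_D) − 46x_B.
∂π/∂x_B = 170 − 4x_B − x_D = 0 ⇒ x_B = 42.5 − 0.25x_D.
Setting x_B = x_D in the reaction function: x_B = 42.5 − 0.25x_B, so x_B = 42.5 / 1.25 = 34.
P_B = 216 − 2·34 − 34 = 114.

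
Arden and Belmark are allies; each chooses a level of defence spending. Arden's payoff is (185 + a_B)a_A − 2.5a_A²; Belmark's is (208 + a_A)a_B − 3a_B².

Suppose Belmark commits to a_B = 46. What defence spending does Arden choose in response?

46.2

Expanding Arden's payoff: 185a_A + a_Ba_A − 2.5a_A².
∂π/∂a_A = 185 + a_B − 5a_A = 0, so a_A = 37 + 0.2a_B.
At a_B = 46: a_A = 37 + 0.2·46 = 46.2.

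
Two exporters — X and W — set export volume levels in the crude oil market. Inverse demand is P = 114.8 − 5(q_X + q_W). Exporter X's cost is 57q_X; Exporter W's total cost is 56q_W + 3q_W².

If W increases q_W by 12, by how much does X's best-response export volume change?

Exporter X's profit: π = q_X(114.8 − 5(q_X + q_W)) − 57q_X.
∂π/∂q_X = 57.8 − 10q_X − 5q_W = 0, so q_X = 5.78 − 0.5q_W.
The reaction-function slope is −0.5, so a 12-unit rise in q_W moves q_X by −0.5 × 12 = −6. X's best response falls — the actions are strategic substitutes.

-6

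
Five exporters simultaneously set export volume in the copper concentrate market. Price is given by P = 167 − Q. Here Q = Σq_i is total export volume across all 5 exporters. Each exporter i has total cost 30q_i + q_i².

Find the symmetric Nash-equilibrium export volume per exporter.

17.125

A representative exporter's profit is π_i = q_i(167 − Q) − 30q_i − q_i², with Q = q_i + Σ_{j≠i} q_j.
First-order condition: 137 − 4q_i − Σ_{j≠i} q_j = 0.
In a symmetric equilibrium every exporter chooses the same q, so Σ_{j≠i} q_j = 4q. The condition becomes 137 − 8q = 0, giving q = 137/8 = 17.125.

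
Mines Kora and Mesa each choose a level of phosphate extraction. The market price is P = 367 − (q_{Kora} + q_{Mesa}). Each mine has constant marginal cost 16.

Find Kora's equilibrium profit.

13689

Mine Kora's profit: π = q_{Kora}(367 − (q_{Kora} + q_{Mesa})) − 16q_{Kora}.
∂π/∂q_{Kora} = 351 − 2q_{Kora} − q_{Mesa} = 0, so q_{Kora} = 175.5 − 0.5q_{Mesa}.
Setting q_{Kora} = q_{Mesa} in the reaction function: q_{Kora} = 175.5 − 0.5q_{Kora}, so q_{Kora} = 175.5 / 1.5 = 117.
Price P = 367 − 234 = 133.
Kora's profit: (133 − 16)·117 = 13689.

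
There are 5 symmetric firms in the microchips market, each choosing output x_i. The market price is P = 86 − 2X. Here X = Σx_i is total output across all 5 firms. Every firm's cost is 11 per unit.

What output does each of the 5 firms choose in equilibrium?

6.25

A representative firm's profit is π_i = x_i(86 − 2X) − 11x_i, with X = x_i + Σ_{j≠i} x_j.
First-order condition: 75 − 4x_i − 2Σ_{j≠i} x_j = 0.
Imposing symmetry (x_j = x for all j) turns Σ_{j≠i} x_j into 4x, so 75 = 12x and x = 6.25.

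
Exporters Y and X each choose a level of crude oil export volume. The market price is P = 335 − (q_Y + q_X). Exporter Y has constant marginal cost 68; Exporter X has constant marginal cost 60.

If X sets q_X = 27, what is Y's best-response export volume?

Exporter Y's profit: π = q_Y(335 − (q_Y + q_X)) − 68q_Y.
∂π/∂q_Y = 267 − 2q_Y − q_X = 0, so q_Y = 133.5 − 0.5q_X.
At q_X = 27: q_Y = 133.5 − 0.5·27 = 120.

120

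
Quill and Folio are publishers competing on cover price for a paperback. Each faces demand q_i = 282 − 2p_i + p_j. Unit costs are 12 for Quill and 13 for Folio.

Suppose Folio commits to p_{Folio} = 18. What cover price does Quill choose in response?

81

Quill's profit: π = (p_{Quill} − 12)(282 − 2p_{Quill} + p_{Folio}).
∂π/∂p_{Quill} = 306 − 4p_{Quill} + p_{Folio} = 0 ⇒ p_{Quill} = 76.5 + 0.25p_{Folio}.
At p_{Folio} = 18: p_{Quill} = 76.5 + 0.25·18 = 81.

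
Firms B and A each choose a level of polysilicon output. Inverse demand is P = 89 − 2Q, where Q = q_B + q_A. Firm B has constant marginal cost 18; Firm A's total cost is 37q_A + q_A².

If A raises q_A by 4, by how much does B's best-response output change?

-2

Firm B's profit: π = q_B(89 − 2(q_B + q_A)) − 18q_B.
∂π/∂q_B = 71 − 4q_B − 2q_A = 0, so q_B = 17.75 − 0.5q_A.
The reaction-function slope is −0.5, so a 4-unit rise in q_A moves q_B by −0.5 × 4 = −2. B's best response falls — the actions are strategic substitutes.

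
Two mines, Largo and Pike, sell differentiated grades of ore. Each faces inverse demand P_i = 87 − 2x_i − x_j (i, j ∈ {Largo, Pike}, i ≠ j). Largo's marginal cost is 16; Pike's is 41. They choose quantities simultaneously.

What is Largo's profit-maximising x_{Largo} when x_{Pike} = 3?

17

Mine Largo's profit: π = x_{Largo}(87 − 2x_{Largo} − x_{Pike}) − 16x_{Largo}.
∂π/∂x_{Largo} = 71 − 4x_{Largo} − x_{Pike} = 0 ⇒ x_{Largo} = 17.75 − 0.25x_{Pike}.
At x_{Pike} = 3: x_{Largo} = 17.75 − 0.25·3 = 17.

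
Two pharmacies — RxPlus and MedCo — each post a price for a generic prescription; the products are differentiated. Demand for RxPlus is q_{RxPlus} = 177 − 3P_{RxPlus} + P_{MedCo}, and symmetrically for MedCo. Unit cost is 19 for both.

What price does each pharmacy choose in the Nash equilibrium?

46.8

RxPlus's profit: π = (P_{RxPlus} − 19)(177 − 3P_{RxPlus} + P_{MedCo}).
∂π/∂P_{RxPlus} = 234 − 6P_{RxPlus} + P_{MedCo} = 0 ⇒ P_{RxPlus} = 39 + (1/6)P_{MedCo}.
The game is symmetric, so in equilibrium P_{MedCo} = P_{RxPlus}: the reaction function gives (5/6)P_{RxPlus} = 39, hence P_{RxPlus} = 46.8.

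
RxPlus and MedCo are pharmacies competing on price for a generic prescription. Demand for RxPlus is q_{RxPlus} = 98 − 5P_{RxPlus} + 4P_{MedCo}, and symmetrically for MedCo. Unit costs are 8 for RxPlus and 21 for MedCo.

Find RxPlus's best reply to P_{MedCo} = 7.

16.6

RxPlus's profit: π = (P_{RxPlus} − 8)(98 − 5P_{RxPlus} + 4P_{MedCo}).
∂π/∂P_{RxPlus} = 138 − 10P_{RxPlus} + 4P_{MedCo} = 0 ⇒ P_{RxPlus} = 13.8 + 0.4P_{MedCo}.
At P_{MedCo} = 7: P_{RxPlus} = 13.8 + 0.4·7 = 16.6.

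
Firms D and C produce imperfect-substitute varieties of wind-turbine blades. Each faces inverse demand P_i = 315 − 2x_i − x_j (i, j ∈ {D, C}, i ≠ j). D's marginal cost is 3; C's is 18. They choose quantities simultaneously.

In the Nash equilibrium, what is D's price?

129.8

Firm D's profit: π = x_D(315 − 2x_D − x_C) − 3x_D.
∂π/∂x_D = 312 − 4x_D − x_C = 0 ⇒ x_D = 78 − 0.25x_C.
Similarly x_C = 74.25 − 0.25x_D.
Substituting the second reaction function into the first: x_D = 78 − 0.25(74.25 − 0.25x_D), which gives 0.9375x_D = 59.4375 ⇒ x_D = 63.4.
Then x_C = 74.25 − 0.25·63.4 = 58.4.
P_D = 315 − 2·63.4 − 58.4 = 129.8.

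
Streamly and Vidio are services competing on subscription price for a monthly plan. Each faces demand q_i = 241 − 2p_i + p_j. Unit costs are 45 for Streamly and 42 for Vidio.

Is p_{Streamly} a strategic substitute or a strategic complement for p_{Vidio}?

Streamly's profit: π = (p_{Streamly} − 45)(241 − 2p_{Streamly} + p_{Vidio}).
∂π/∂p_{Streamly} = 331 − 4p_{Streamly} + p_{Vidio} = 0 ⇒ p_{Streamly} = 82.75 + 0.25p_{Vidio}.
The best-response slope dp_{Streamly}/dp_{Vidio} = 0.25 > 0: the reaction function is upward-sloping, so the choices are strategic complements.

strategic complements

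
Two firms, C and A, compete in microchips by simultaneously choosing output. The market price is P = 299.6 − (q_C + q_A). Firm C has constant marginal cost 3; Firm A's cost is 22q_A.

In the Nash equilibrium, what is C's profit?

11067.04

Firm C's profit: π = q_C(299.6 − (q_C + q_A)) − 3q_C.
∂π/∂q_C = 296.6 − 2q_C − q_A = 0, so q_C = 148.3 − 0.5q_A.
By the same steps for A: q_A = 138.8 − 0.5q_C.
Plugging q_A into C's best response: q_C = 148.3 − 0.5(138.8 − 0.5q_C) ⇒ 0.75q_C = 78.9, so q_C = 105.2.
Then q_A = 138.8 − 0.5·105.2 = 86.2.
Price P = 299.6 − 191.4 = 108.2.
C's profit: (108.2 − 3)·105.2 = 11067.04.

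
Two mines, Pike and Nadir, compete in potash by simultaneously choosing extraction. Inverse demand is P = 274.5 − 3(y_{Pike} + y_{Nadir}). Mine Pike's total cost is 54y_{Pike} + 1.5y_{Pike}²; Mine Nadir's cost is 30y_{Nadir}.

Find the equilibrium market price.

132.6

Mine Pike's profit: π = y_{Pike}(274.5 − 3(y_{Pike} + y_{Nadir})) − 54y_{Pike} − 1.5y_{Pike}².
∂π/∂y_{Pike} = 220.5 − 9y_{Pike} − 3y_{Nadir} = 0, so y_{Pike} = 24.5 − (1/3)y_{Nadir}.
For Nadir: ∂π/∂y_{Nadir} = 244.5 − 6y_{Nadir} − 3y_{Pike} = 0 ⇒ y_{Nadir} = 40.75 − 0.5y_{Pike}.
Substituting the second reaction function into the first: y_{Pike} = 24.5 − (1/3)(40.75 − 0.5y_{Pike}), which gives (5/6)y_{Pike} = 131/12 ⇒ y_{Pike} = 13.1.
Then y_{Nadir} = 40.75 − 0.5·13.1 = 34.2.
Equilibrium price: P = 274.5 − 3·47.3 = 132.6.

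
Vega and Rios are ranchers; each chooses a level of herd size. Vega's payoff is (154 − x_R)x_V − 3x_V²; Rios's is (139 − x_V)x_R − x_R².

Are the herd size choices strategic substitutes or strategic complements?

strategic substitutes

Expanding Vega's payoff: 154x_V − x_Rx_V − 3x_V².
∂π/∂x_V = 154 − x_R − 6x_V = 0, so x_V = 77/3 − (1/6)x_R.
The best-response slope dx_V/dx_R = −1/6 < 0: the reaction function is downward-sloping, so the choices are strategic substitutes.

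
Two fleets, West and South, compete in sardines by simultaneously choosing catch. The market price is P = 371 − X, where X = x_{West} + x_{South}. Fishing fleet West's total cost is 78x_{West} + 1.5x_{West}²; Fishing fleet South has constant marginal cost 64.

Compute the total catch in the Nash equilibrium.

Fishing fleet West's profit: π = x_{West}(371 − (x_{West} + x_{South})) − 78x_{West} − 1.5x_{West}².
∂π/∂x_{West} = 293 − 5x_{West} − x_{South} = 0, so x_{West} = 58.6 − 0.2x_{South}.
For South: ∂π/∂x_{South} = 307 − 2x_{South} − x_{West} = 0 ⇒ x_{South} = 153.5 − 0.5x_{West}.
Plugging x_{South} into West's best response: x_{West} = 58.6 − 0.2(153.5 − 0.5x_{West}) ⇒ 0.9x_{West} = 27.9, so x_{West} = 31.
Then x_{South} = 153.5 − 0.5·31 = 138.
Total catch: 31 + 138 = 169.

169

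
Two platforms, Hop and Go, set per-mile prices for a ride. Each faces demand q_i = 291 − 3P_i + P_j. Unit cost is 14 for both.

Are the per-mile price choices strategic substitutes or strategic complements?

Hop's profit: π = (P_{Hop} − 14)(291 − 3P_{Hop} + P_{Go}).
∂π/∂P_{Hop} = 333 − 6P_{Hop} + P_{Go} = 0 ⇒ P_{Hop} = 55.5 + (1/6)P_{Go}.
The best-response slope dP_{Hop}/dP_{Go} = 1/6 > 0: the reaction function is upward-sloping, so the choices are strategic complements.

strategic complements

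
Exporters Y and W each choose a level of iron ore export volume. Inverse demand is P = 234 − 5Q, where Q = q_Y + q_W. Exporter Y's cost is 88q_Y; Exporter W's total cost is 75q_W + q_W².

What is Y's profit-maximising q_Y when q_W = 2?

Exporter Y's profit: π = q_Y(234 − 5(q_Y + q_W)) − 88q_Y.
∂π/∂q_Y = 146 − 10q_Y − 5q_W = 0, so q_Y = 14.6 − 0.5q_W.
At q_W = 2: q_Y = 14.6 − 0.5·2 = 13.6.

13.6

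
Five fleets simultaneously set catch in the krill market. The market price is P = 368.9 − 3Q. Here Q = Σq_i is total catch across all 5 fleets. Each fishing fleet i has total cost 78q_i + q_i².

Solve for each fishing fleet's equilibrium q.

A representative fishing fleet's profit is π_i = q_i(368.9 − 3Q) − 78q_i − q_i², with Q = q_i + Σ_{j≠i} q_j.
First-order condition: 290.9 − 8q_i − 3Σ_{j≠i} q_j = 0.
In a symmetric equilibrium every fishing fleet chooses the same q, so Σ_{j≠i} q_j = 4q. The condition becomes 290.9 − 20q = 0, giving q = 290.9/20 = 14.545.

14.545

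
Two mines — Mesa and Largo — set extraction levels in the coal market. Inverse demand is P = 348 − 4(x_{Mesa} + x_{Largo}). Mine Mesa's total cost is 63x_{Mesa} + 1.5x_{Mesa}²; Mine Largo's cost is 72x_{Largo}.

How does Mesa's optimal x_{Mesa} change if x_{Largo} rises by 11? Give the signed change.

-4

Mine Mesa's profit: π = x_{Mesa}(348 − 4(x_{Mesa} + x_{Largo})) − 63x_{Mesa} − 1.5x_{Mesa}².
∂π/∂x_{Mesa} = 285 − 11x_{Mesa} − 4x_{Largo} = 0, so x_{Mesa} = 285/11 − (4/11)x_{Largo}.
The reaction-function slope is −4/11, so an 11-unit rise in x_{Largo} moves x_{Mesa} by −4/11 × 11 = −4. Mesa's best response falls — the actions are strategic substitutes.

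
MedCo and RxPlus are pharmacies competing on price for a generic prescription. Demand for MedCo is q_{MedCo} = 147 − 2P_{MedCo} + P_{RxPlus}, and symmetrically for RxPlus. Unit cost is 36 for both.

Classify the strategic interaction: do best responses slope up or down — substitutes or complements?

strategic complements

MedCo's profit: π = (P_{MedCo} − 36)(147 − 2P_{MedCo} + P_{RxPlus}).
∂π/∂P_{MedCo} = 219 − 4P_{MedCo} + P_{RxPlus} = 0 ⇒ P_{MedCo} = 54.75 + 0.25P_{RxPlus}.
The best-response slope dP_{MedCo}/dP_{RxPlus} = 0.25 > 0: the reaction function is upward-sloping, so the choices are strategic complements.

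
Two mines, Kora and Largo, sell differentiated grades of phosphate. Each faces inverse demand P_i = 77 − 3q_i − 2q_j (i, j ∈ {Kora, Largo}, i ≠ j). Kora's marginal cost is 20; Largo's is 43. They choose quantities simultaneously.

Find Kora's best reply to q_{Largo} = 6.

7.5

Mine Kora's profit: π = q_{Kora}(77 − 3q_{Kora} − 2q_{Largo}) − 20q_{Kora}.
∂π/∂q_{Kora} = 57 − 6q_{Kora} − 2q_{Largo} = 0 ⇒ q_{Kora} = 9.5 − (1/3)q_{Largo}.
At q_{Largo} = 6: q_{Kora} = 9.5 − (1/3)·6 = 7.5.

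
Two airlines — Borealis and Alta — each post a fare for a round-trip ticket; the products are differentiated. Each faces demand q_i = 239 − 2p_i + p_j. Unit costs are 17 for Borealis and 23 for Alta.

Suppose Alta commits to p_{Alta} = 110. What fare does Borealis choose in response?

Borealis's profit: π = (p_{Borealis} − 17)(239 − 2p_{Borealis} + p_{Alta}).
∂π/∂p_{Borealis} = 273 − 4p_{Borealis} + p_{Alta} = 0 ⇒ p_{Borealis} = 68.25 + 0.25p_{Alta}.
At p_{Alta} = 110: p_{Borealis} = 68.25 + 0.25·110 = 95.75.

95.75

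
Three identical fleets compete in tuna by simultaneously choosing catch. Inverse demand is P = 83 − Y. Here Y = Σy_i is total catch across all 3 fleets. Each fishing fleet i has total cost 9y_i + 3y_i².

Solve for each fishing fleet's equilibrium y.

7.4

A representative fishing fleet's profit is π_i = y_i(83 − Y) − 9y_i − 3y_i², with Y = y_i + Σ_{j≠i} y_j.
First-order condition: 74 − 8y_i − Σ_{j≠i} y_j = 0.
In a symmetric equilibrium every fishing fleet chooses the same y, so Σ_{j≠i} y_j = 2y. The condition becomes 74 − 10y = 0, giving y = 74/10 = 7.4.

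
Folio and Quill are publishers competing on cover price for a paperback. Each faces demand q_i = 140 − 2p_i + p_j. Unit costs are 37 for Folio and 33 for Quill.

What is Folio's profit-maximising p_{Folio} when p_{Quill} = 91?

76.25

Folio's profit: π = (p_{Folio} − 37)(140 − 2p_{Folio} + p_{Quill}).
∂π/∂p_{Folio} = 214 − 4p_{Folio} + p_{Quill} = 0 ⇒ p_{Folio} = 53.5 + 0.25p_{Quill}.
At p_{Quill} = 91: p_{Folio} = 53.5 + 0.25·91 = 76.25.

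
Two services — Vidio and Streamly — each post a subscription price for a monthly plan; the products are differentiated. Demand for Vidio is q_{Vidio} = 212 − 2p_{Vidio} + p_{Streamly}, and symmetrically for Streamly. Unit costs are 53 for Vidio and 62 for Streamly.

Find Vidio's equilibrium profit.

Vidio's profit: π = (p_{Vidio} − 53)(212 − 2p_{Vidio} + p_{Streamly}).
∂π/∂p_{Vidio} = 318 − 4p_{Vidio} + p_{Streamly} = 0 ⇒ p_{Vidio} = 79.5 + 0.25p_{Streamly}.
Similarly p_{Streamly} = 84 + 0.25p_{Vidio}.
Solving the two reaction functions simultaneously: (1 − (0.25)(0.25))p_{Vidio} = 79.5 + 0.25·84, so 0.9375p_{Vidio} = 100.5 and p_{Vidio} = 107.2.
Then p_{Streamly} = 84 + 0.25·107.2 = 110.8.
q_{Vidio} = 212 − 2·107.2 + 110.8 = 108.4.
Profit = (107.2 − 53)·108.4 = 5875.28.

5875.28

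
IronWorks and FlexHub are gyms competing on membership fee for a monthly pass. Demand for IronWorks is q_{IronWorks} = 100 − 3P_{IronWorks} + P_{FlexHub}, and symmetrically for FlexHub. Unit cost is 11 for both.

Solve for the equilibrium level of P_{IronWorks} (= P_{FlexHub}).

26.6

IronWorks's profit: π = (P_{IronWorks} − 11)(100 − 3P_{IronWorks} + P_{FlexHub}).
∂π/∂P_{IronWorks} = 133 − 6P_{IronWorks} + P_{FlexHub} = 0 ⇒ P_{IronWorks} = 133/6 + (1/6)P_{FlexHub}.
By symmetry P_{FlexHub} = P_{IronWorks}; substituting into the reaction function, (5/6)P_{IronWorks} = 133/6 and P_{IronWorks} = 26.6.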